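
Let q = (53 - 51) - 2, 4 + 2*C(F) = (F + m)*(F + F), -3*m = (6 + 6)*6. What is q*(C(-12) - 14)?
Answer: 0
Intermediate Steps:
m = -24 (m = -(6 + 6)*6/3 = -4*6 = -1/3*72 = -24)
C(F) = -2 + F*(-24 + F) (C(F) = -2 + ((F - 24)*(F + F))/2 = -2 + ((-24 + F)*(2*F))/2 = -2 + (2*F*(-24 + F))/2 = -2 + F*(-24 + F))
q = 0 (q = 2 - 2 = 0)
q*(C(-12) - 14) = 0*((-2 + (-12)**2 - 24*(-12)) - 14) = 0*((-2 + 144 + 288) - 14) = 0*(430 - 14) = 0*416 = 0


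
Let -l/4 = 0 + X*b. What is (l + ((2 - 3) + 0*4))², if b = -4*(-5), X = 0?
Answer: 1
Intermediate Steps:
b = 20
l = 0 (l = -4*(0 + 0*20) = -4*(0 + 0) = -4*0 = 0)
(l + ((2 - 3) + 0*4))² = (0 + ((2 - 3) + 0*4))² = (0 + (-1 + 0))² = (0 - 1)² = (-1)² = 1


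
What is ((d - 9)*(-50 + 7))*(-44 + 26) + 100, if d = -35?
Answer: -33956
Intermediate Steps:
((d - 9)*(-50 + 7))*(-44 + 26) + 100 = ((-35 - 9)*(-50 + 7))*(-44 + 26) + 100 = -44*(-43)*(-18) + 100 = 1892*(-18) + 100 = -34056 + 100 = -33956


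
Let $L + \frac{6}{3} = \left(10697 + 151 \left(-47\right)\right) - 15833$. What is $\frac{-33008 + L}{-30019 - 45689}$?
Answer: $\frac{5027}{8412} \approx 0.5976$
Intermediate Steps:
$L = -12235$ ($L = -2 + \left(\left(10697 + 151 \left(-47\right)\right) - 15833\right) = -2 + \left(\left(10697 - 7097\right) - 15833\right) = -2 + \left(3600 - 15833\right) = -2 - 12233 = -12235$)
$\frac{-33008 + L}{-30019 - 45689} = \frac{-33008 - 12235}{-30019 - 45689} = - \frac{45243}{-75708} = \left(-45243\right) \left(- \frac{1}{75708}\right) = \frac{5027}{8412}$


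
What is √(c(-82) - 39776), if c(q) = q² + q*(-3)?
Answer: I*√32806 ≈ 181.12*I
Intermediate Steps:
c(q) = q² - 3*q
√(c(-82) - 39776) = √(-82*(-3 - 82) - 39776) = √(-82*(-85) - 39776) = √(6970 - 39776) = √(-32806) = I*√32806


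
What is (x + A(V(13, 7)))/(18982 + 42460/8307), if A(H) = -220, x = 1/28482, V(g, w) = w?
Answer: -95860011/8273204516 ≈ -0.011587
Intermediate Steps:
x = 1/28482 ≈ 3.5110e-5
(x + A(V(13, 7)))/(18982 + 42460/8307) = (1/28482 - 220)/(18982 + 42460/8307) = -6266039/(28482*(18982 + 42460*(1/8307))) = -6266039/(28482*(18982 + 42460/8307)) = -6266039/(28482*157725934/8307) = -6266039/28482*8307/157725934 = -95860011/8273204516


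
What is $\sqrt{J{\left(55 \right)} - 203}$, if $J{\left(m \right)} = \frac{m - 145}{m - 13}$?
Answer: $\frac{2 i \sqrt{2513}}{7} \approx 14.323 i$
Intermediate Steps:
$J{\left(m \right)} = \frac{-145 + m}{-13 + m}$
$\sqrt{J{\left(55 \right)} - 203} = \sqrt{\frac{-145 + 55}{-13 + 55} - 203} = \sqrt{\frac{1}{42} \left(-90\right) - 203} = \sqrt{- \frac{15}{7} - 203} = \sqrt{- \frac{1436}{7}} = \frac{2 i \sqrt{2513}}{7}$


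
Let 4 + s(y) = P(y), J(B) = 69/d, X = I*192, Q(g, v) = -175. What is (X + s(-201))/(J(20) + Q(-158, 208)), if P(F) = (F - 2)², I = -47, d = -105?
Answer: -1126335/6148 ≈ -183.20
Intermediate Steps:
X = -9024 (X = -47*192 = -9024)
P(F) = (-2 + F)²
J(B) = -23/35 (J(B) = 69/(-105) = 69*(-1/105) = -23/35)
s(y) = -4 + (-2 + y)²
(X + s(-201))/(J(20) + Q(-158, 208)) = (-9024 - 201*(-4 - 201))/(-23/35 - 175) = (-9024 - 201*(-205))/(-6148/35) = (-9024 + 41205)*(-35/6148) = 32181*(-35/6148) = -1126335/6148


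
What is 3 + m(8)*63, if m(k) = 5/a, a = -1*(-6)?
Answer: 111/2 ≈ 55.500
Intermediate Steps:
a = 6
m(k) = ⅚ (m(k) = 5/6 = 5*(⅙) = ⅚)
3 + m(8)*63 = 3 + (⅚)*63 = 3 + 105/2 = 111/2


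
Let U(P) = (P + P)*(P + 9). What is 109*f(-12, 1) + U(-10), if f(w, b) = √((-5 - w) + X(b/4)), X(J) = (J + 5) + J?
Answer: 20 + 545*√2/2 ≈ 405.37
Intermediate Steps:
X(J) = 5 + 2*J (X(J) = (5 + J) + J = 5 + 2*J)
U(P) = 2*P*(9 + P) (U(P) = (2*P)*(9 + P) = 2*P*(9 + P))
f(w, b) = √(b/2 - w) (f(w, b) = √((-5 - w) + (5 + 2*(b/4))) = √((-5 - w) + (5 + b/2)) = √(b/2 - w))
109*f(-12, 1) + U(-10) = 109*(√(-4*(-12) + 2*1)/2) + 2*(-10)*(9 - 10) = 109*(√(48 + 2)/2) + 2*(-10)*(-1) = 109*(√50/2) + 20 = 109*((5*√2)/2) + 20 = 109*(5*√2/2) + 20 = 545*√2/2 + 20 = 20 + 545*√2/2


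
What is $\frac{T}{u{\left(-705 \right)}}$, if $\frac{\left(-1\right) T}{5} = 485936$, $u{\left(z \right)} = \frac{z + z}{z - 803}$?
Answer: $- \frac{366395744}{141} \approx -2.5986 \cdot 10^{6}$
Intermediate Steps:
$u{\left(z \right)} = \frac{2 z}{-803 + z}$
$T = -2429680$ ($T = \left(-5\right) 485936 = -2429680$)
$\frac{T}{u{\left(-705 \right)}} = - \frac{2429680}{2 \left(-705\right) \frac{1}{-803 - 705}} = - \frac{2429680}{2 \left(-705\right) \frac{1}{-1508}} = - \frac{2429680}{2 \left(-705\right) \left(- \frac{1}{1508}\right)} = - \frac{2429680}{\frac{705}{754}} = \left(-2429680\right) \frac{754}{705} = - \frac{366395744}{141}$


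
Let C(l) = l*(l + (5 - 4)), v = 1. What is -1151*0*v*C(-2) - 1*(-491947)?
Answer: 491947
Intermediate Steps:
C(l) = l*(1 + l) (C(l) = l*(l + 1) = l*(1 + l))
-1151*0*v*C(-2) - 1*(-491947) = -1151*0*1*(-2*(1 - 2)) - 1*(-491947) = -0*(-2*(-1)) + 491947 = -0*2 + 491947 = -1151*0 + 491947 = 0 + 491947 = 491947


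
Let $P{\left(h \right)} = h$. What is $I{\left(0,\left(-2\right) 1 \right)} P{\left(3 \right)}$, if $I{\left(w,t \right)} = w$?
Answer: $0$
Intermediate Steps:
$I{\left(0,\left(-2\right) 1 \right)} P{\left(3 \right)} = 0 \cdot 3 = 0$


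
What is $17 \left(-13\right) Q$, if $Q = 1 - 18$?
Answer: $3757$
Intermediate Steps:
$Q = -17$ ($Q = 1 - 18 = -17$)
$17 \left(-13\right) Q = 17 \left(-13\right) \left(-17\right) = \left(-221\right) \left(-17\right) = 3757$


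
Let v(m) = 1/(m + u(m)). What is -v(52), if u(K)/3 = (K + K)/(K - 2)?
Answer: -25/1456 ≈ -0.017170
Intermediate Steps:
u(K) = 6*K/(-2 + K) (u(K) = 3*((K + K)/(K - 2)) = 3*((2*K)/(-2 + K)) = 3*(2*K/(-2 + K)) = 6*K/(-2 + K))
v(m) = 1/(m + 6*m/(-2 + m))
-v(52) = -(-2 + 52)/(52*(4 + 52)) = -50/(52*56) = -1*25/1456 = -25/1456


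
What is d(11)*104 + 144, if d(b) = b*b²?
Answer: 138568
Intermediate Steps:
d(b) = b³
d(11)*104 + 144 = 11³*104 + 144 = 1331*104 + 144 = 138424 + 144 = 138568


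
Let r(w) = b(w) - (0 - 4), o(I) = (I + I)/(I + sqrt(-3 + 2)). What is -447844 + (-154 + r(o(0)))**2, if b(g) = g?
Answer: -425344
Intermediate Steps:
o(I) = 2*I/(I + I) (o(I) = (2*I)/(I + sqrt(-1)) = (2*I)/(I + I) = 2*I/(I + I))
r(w) = 4 + w (r(w) = w - (0 - 4) = w - 1*(-4) = w + 4 = 4 + w)
-447844 + (-154 + r(o(0)))**2 = -447844 + (-154 + (4 + 2*0/(I + 0)))**2 = -447844 + (-154 + (4 + 2*0/I))**2 = -447844 + (-154 + (4 + 2*0*(-I)))**2 = -447844 + (-154 + (4 + 0))**2 = -447844 + (-154 + 4)**2 = -447844 + (-150)**2 = -447844 + 22500 = -425344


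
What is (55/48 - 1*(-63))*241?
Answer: 742039/48 ≈ 15459.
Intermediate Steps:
(55/48 - 1*(-63))*241 = (55*(1/48) + 63)*241 = (55/48 + 63)*241 = (3079/48)*241 = 742039/48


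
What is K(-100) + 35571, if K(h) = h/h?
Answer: 35572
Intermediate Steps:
K(h) = 1
K(-100) + 35571 = 1 + 35571 = 35572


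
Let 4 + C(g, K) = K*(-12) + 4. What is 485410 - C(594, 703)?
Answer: 493846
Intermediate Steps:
C(g, K) = -12*K (C(g, K) = -4 + (K*(-12) + 4) = -4 + (-12*K + 4) = -4 + (4 - 12*K) = -12*K)
485410 - C(594, 703) = 485410 - (-12)*703 = 485410 - 1*(-8436) = 485410 + 8436 = 493846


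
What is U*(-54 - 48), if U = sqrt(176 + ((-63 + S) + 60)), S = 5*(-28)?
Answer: -102*sqrt(33) ≈ -585.95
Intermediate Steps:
S = -140
U = sqrt(33) (U = sqrt(176 + ((-63 - 140) + 60)) = sqrt(176 + (-203 + 60)) = sqrt(176 - 143) = sqrt(33) ≈ 5.7446)
U*(-54 - 48) = sqrt(33)*(-54 - 48) = sqrt(33)*(-102) = -102*sqrt(33)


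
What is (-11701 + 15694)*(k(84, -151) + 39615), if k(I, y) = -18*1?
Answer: 158110821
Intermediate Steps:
k(I, y) = -18
(-11701 + 15694)*(k(84, -151) + 39615) = (-11701 + 15694)*(-18 + 39615) = 3993*39597 = 158110821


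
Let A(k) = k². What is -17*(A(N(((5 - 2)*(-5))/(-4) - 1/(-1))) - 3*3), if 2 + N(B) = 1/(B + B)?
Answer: 33201/361 ≈ 91.969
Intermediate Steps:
N(B) = -2 + 1/(2*B) (N(B) = -2 + 1/(B + B) = -2 + 1/(2*B))
-17*(A(N(((5 - 2)*(-5))/(-4) - 1/(-1))) - 3*3) = -17*((-2 + 1/(2*(((5 - 2)*(-5))/(-4) - 1/(-1))))² - 3*3) = -17*((-2 + 1/(2*((3*(-5))*(-¼) - 1*(-1))))² - 9) = -17*((-2 + 1/(2*(-15*(-¼) + 1)))² - 9) = -17*((-2 + 1/(2*(15/4 + 1)))² - 9) = -17*((-2 + 1/(2*(19/4)))² - 9) = -17*((-2 + (½)*(4/19))² - 9) = -17*((-2 + 2/19)² - 9) = -17*((-36/19)² - 9) = -17*(1296/361 - 9) = -17*(-1953)/361 = -1*(-33201/361) = 33201/361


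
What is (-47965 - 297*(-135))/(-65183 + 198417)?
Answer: -3935/66617 ≈ -0.059069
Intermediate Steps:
(-47965 - 297*(-135))/(-65183 + 198417) = (-47965 + 40095)/133234 = -7870*1/133234 = -3935/66617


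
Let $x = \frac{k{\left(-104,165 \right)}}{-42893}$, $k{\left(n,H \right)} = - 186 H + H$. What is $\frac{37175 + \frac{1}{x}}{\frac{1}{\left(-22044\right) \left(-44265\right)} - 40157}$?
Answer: $- \frac{6711042545237472}{7249096146134515} \approx -0.92578$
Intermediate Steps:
$k{\left(n,H \right)} = - 185 H$
$x = \frac{30525}{42893}$ ($x = \frac{\left(-185\right) 165}{-42893} = \left(-30525\right) \left(- \frac{1}{42893}\right) = \frac{30525}{42893} \approx 0.71165$)
$\frac{37175 + \frac{1}{x}}{\frac{1}{\left(-22044\right) \left(-44265\right)} - 40157} = \frac{37175 + \frac{1}{\frac{30525}{42893}}}{\frac{1}{\left(-22044\right) \left(-44265\right)} - 40157} = \frac{37175 + \frac{42893}{30525}}{\left(- \frac{1}{22044}\right) \left(- \frac{1}{44265}\right) - 40157} = \frac{1134809768}{30525 \left(\frac{1}{975777660} - 40157\right)} = \frac{1134809768}{30525 \left(- \frac{39184303492619}{975777660}\right)} = \frac{1134809768}{30525} \left(- \frac{975777660}{39184303492619}\right) = - \frac{6711042545237472}{7249096146134515}$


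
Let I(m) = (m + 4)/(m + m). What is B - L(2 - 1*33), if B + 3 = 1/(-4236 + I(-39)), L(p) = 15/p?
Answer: -25771512/10241563 ≈ -2.5164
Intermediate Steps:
I(m) = (4 + m)/(2*m) (I(m) = (4 + m)/((2*m)) = (4 + m)*(1/(2*m)) = (4 + m)/(2*m))
B = -991197/330373 (B = -3 + 1/(-4236 + (1/2)*(4 - 39)/(-39)) = -3 + 1/(-4236 + (1/2)*(-1/39)*(-35)) = -3 + 1/(-4236 + 35/78) = -3 + 1/(-330373/78) = -3 - 78/330373 = -991197/330373 ≈ -3.0002)
B - L(2 - 1*33) = -991197/330373 - 15/(2 - 1*33) = -991197/330373 - 15/(2 - 33) = -991197/330373 - 15/(-31) = -991197/330373 - 15*(-1)/31 = -991197/330373 - 1*(-15/31) = -991197/330373 + 15/31 = -25771512/10241563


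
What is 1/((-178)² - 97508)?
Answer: -1/65824 ≈ -1.5192e-5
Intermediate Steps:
1/((-178)² - 97508) = 1/(31684 - 97508) = 1/(-65824) = -1/65824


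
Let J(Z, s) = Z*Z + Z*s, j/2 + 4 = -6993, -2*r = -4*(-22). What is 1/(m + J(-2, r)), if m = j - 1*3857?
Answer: -1/17759 ≈ -5.6309e-5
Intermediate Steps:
r = -44 (r = -(-2)*(-22) = -½*88 = -44)
j = -13994 (j = -8 + 2*(-6993) = -8 - 13986 = -13994)
J(Z, s) = Z² + Z*s
m = -17851 (m = -13994 - 1*3857 = -13994 - 3857 = -17851)
1/(m + J(-2, r)) = 1/(-17851 - 2*(-2 - 44)) = 1/(-17851 - 2*(-46)) = 1/(-17851 + 92) = 1/(-17759) = -1/17759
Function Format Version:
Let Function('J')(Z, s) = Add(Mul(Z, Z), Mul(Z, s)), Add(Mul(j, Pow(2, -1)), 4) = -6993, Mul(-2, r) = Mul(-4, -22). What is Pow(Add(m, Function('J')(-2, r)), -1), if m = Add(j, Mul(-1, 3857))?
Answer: Rational(-1, 17759) ≈ -5.6309e-5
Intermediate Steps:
r = -44 (r = Mul(Rational(-1, 2), Mul(-4, -22)) = Mul(Rational(-1, 2), 88) = -44)
j = -13994 (j = Add(-8, Mul(2, -6993)) = Add(-8, -13986) = -13994)
Function('J')(Z, s) = Add(Pow(Z, 2), Mul(Z, s))
m = -17851 (m = Add(-13994, Mul(-1, 3857)) = Add(-13994, -3857) = -17851)
Pow(Add(m, Function('J')(-2, r)), -1) = Pow(Add(-17851, Mul(-2, Add(-2, -44))), -1) = Pow(Add(-17851, Mul(-2, -46)), -1) = Pow(Add(-17851, 92), -1) = Pow(-17759, -1) = Rational(-1, 17759)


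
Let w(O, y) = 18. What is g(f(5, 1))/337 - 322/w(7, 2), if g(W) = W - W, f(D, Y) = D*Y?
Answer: -161/9 ≈ -17.889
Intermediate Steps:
g(W) = 0
g(f(5, 1))/337 - 322/w(7, 2) = 0/337 - 322/18 = 0*(1/337) - 322*1/18 = 0 - 161/9 = -161/9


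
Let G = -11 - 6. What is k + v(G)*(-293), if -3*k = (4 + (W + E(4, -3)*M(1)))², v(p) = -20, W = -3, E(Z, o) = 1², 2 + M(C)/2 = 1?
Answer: 17579/3 ≈ 5859.7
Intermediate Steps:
G = -17
M(C) = -2 (M(C) = -4 + 2*1 = -4 + 2 = -2)
E(Z, o) = 1
k = -⅓ (k = -(4 + (-3 + 1*(-2)))²/3 = -(4 + (-3 - 2))²/3 = -(4 - 5)²/3 = -⅓*(-1)² = -⅓*1 = -⅓ ≈ -0.33333)
k + v(G)*(-293) = -⅓ - 20*(-293) = -⅓ + 5860 = 17579/3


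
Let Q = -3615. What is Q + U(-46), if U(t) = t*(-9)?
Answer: -3201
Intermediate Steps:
U(t) = -9*t
Q + U(-46) = -3615 - 9*(-46) = -3615 + 414 = -3201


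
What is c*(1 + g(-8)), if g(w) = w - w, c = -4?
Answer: -4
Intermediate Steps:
g(w) = 0
c*(1 + g(-8)) = -4*(1 + 0) = -4*1 = -4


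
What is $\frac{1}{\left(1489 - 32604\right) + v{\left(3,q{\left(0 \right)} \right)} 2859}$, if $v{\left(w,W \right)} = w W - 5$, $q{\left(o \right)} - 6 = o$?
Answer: $\frac{1}{6052} \approx 0.00016523$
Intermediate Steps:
$q{\left(o \right)} = 6 + o$
$v{\left(w,W \right)} = -5 + W w$ ($v{\left(w,W \right)} = W w - 5 = -5 + W w$)
$\frac{1}{\left(1489 - 32604\right) + v{\left(3,q{\left(0 \right)} \right)} 2859} = \frac{1}{\left(1489 - 32604\right) + \left(-5 + \left(6 + 0\right) 3\right) 2859} = \frac{1}{-31115 + \left(-5 + 6 \cdot 3\right) 2859} = \frac{1}{-31115 + \left(-5 + 18\right) 2859} = \frac{1}{-31115 + 13 \cdot 2859} = \frac{1}{-31115 + 37167} = \frac{1}{6052}$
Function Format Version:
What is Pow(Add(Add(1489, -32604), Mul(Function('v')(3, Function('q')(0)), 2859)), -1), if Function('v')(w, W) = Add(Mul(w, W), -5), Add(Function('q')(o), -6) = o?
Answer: Rational(1, 6052) ≈ 0.00016523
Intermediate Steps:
Function('q')(o) = Add(6, o)
Function('v')(w, W) = Add(-5, Mul(W, w)) (Function('v')(w, W) = Add(Mul(W, w), -5) = Add(-5, Mul(W, w)))
Pow(Add(Add(1489, -32604), Mul(Function('v')(3, Function('q')(0)), 2859)), -1) = Pow(Add(Add(1489, -32604), Mul(Add(-5, Mul(Add(6, 0), 3)), 2859)), -1) = Pow(Add(-31115, Mul(Add(-5, Mul(6, 3)), 2859)), -1) = Pow(Add(-31115, Mul(Add(-5, 18), 2859)), -1) = Pow(Add(-31115, Mul(13, 2859)), -1) = Pow(Add(-31115, 37167), -1) = Pow(6052, -1) = Rational(1, 6052)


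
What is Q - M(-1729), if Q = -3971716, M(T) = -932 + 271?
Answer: -3971055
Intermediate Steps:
M(T) = -661
Q - M(-1729) = -3971716 - 1*(-661) = -3971716 + 661 = -3971055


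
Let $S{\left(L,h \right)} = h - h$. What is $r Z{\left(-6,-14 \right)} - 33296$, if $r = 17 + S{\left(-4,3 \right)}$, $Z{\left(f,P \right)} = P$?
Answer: $-33534$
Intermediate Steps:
$S{\left(L,h \right)} = 0$
$r = 17$ ($r = 17 + 0 = 17$)
$r Z{\left(-6,-14 \right)} - 33296 = 17 \left(-14\right) - 33296 = -238 - 33296 = -33534$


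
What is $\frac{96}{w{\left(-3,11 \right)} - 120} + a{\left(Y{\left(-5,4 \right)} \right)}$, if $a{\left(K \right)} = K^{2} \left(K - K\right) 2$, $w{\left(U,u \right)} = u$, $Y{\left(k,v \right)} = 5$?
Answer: $- \frac{96}{109} \approx -0.88073$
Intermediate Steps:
$a{\left(K \right)} = 0$ ($a{\left(K \right)} = K^{2} \cdot 0 \cdot 2 = K^{2} \cdot 0 = 0$)
$\frac{96}{w{\left(-3,11 \right)} - 120} + a{\left(Y{\left(-5,4 \right)} \right)} = \frac{96}{11 - 120} + 0 = \frac{96}{-109} + 0 = 96 \left(- \frac{1}{109}\right) + 0 = - \frac{96}{109} + 0 = - \frac{96}{109}$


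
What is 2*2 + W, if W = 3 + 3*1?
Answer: 10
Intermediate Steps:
W = 6 (W = 3 + 3 = 6)
2*2 + W = 2*2 + 6 = 4 + 6 = 10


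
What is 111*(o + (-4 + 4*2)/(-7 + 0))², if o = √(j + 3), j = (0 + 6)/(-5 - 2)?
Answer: 13431/49 - 888*√105/49 ≈ 88.402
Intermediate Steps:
j = -6/7 (j = 6/(-7) = 6*(-⅐) = -6/7 ≈ -0.85714)
o = √105/7 (o = √(-6/7 + 3) = √(15/7) = √105/7 ≈ 1.4639)
111*(o + (-4 + 4*2)/(-7 + 0))² = 111*(√105/7 + (-4 + 4*2)/(-7 + 0))² = 111*(√105/7 + (-4 + 8)/(-7))² = 111*(√105/7 + 4*(-⅐))² = 111*(√105/7 - 4/7)² = 111*(-4/7 + √105/7)²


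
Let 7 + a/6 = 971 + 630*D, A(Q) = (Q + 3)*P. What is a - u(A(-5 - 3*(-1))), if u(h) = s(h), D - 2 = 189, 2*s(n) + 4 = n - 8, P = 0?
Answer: 727770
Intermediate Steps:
s(n) = -6 + n/2 (s(n) = -2 + (n - 8)/2 = -2 + (-8 + n)/2 = -2 + (-4 + n/2) = -6 + n/2)
D = 191 (D = 2 + 189 = 191)
A(Q) = 0 (A(Q) = (Q + 3)*0 = (3 + Q)*0 = 0)
u(h) = -6 + h/2
a = 727764 (a = -42 + 6*(971 + 630*191) = -42 + 6*(971 + 120330) = -42 + 6*121301 = -42 + 727806 = 727764)
a - u(A(-5 - 3*(-1))) = 727764 - (-6 + (½)*0) = 727764 - (-6 + 0) = 727764 - 1*(-6) = 727764 + 6 = 727770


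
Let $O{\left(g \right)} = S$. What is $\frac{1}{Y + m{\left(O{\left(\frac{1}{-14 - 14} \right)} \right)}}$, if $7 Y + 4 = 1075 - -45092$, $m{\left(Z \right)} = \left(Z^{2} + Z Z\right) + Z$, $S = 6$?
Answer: $\frac{7}{46709} \approx 0.00014986$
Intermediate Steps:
$O{\left(g \right)} = 6$
$m{\left(Z \right)} = Z + 2 Z^{2}$ ($m{\left(Z \right)} = \left(Z^{2} + Z^{2}\right) + Z = 2 Z^{2} + Z = Z + 2 Z^{2}$)
$Y = \frac{46163}{7}$ ($Y = - \frac{4}{7} + \frac{1075 - -45092}{7} = - \frac{4}{7} + \frac{1075 + 45092}{7} = - \frac{4}{7} + \frac{1}{7} \cdot 46167 = - \frac{4}{7} + \frac{46167}{7} = \frac{46163}{7} \approx 6594.7$)
$\frac{1}{Y + m{\left(O{\left(\frac{1}{-14 - 14} \right)} \right)}} = \frac{1}{\frac{46163}{7} + 6 \left(1 + 2 \cdot 6\right)} = \frac{1}{\frac{46163}{7} + 6 \left(1 + 12\right)} = \frac{1}{\frac{46163}{7} + 6 \cdot 13} = \frac{1}{\frac{46163}{7} + 78} = \frac{1}{\frac{46709}{7}} = \frac{7}{46709}$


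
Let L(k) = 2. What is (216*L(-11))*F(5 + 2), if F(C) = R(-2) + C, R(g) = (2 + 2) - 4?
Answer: 3024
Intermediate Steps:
R(g) = 0 (R(g) = 4 - 4 = 0)
F(C) = C (F(C) = 0 + C = C)
(216*L(-11))*F(5 + 2) = (216*2)*(5 + 2) = 432*7 = 3024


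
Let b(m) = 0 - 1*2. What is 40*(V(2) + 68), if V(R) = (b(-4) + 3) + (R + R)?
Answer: 2920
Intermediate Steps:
b(m) = -2 (b(m) = 0 - 2 = -2)
V(R) = 1 + 2*R (V(R) = (-2 + 3) + (R + R) = 1 + 2*R)
40*(V(2) + 68) = 40*((1 + 2*2) + 68) = 40*((1 + 4) + 68) = 40*(5 + 68) = 40*73 = 2920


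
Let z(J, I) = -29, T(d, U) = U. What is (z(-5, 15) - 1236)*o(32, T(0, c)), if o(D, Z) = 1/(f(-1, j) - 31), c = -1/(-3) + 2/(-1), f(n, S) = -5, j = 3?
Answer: 1265/36 ≈ 35.139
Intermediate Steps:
c = -5/3 (c = -1*(-1/3) + 2*(-1) = 1/3 - 2 = -5/3 ≈ -1.6667)
o(D, Z) = -1/36 (o(D, Z) = 1/(-5 - 31) = 1/(-36) = -1/36)
(z(-5, 15) - 1236)*o(32, T(0, c)) = (-29 - 1236)*(-1/36) = -1265*(-1/36) = 1265/36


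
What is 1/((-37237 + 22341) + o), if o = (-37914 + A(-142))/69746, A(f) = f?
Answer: -34873/519487236 ≈ -6.7130e-5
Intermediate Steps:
o = -19028/34873 (o = (-37914 - 142)/69746 = -38056*1/69746 = -19028/34873 ≈ -0.54564)
1/((-37237 + 22341) + o) = 1/((-37237 + 22341) - 19028/34873) = 1/(-14896 - 19028/34873) = 1/(-519487236/34873) = -34873/519487236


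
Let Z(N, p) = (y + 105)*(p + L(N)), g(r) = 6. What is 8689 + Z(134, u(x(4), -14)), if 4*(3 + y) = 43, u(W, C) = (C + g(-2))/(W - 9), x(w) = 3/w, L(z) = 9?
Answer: 117757/12 ≈ 9813.1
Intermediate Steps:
u(W, C) = (6 + C)/(-9 + W) (u(W, C) = (C + 6)/(W - 9) = (6 + C)/(-9 + W))
y = 31/4 (y = -3 + (¼)*43 = -3 + 43/4 = 31/4 ≈ 7.7500)
Z(N, p) = 4059/4 + 451*p/4 (Z(N, p) = (31/4 + 105)*(p + 9) = 451*(9 + p)/4 = 4059/4 + 451*p/4)
8689 + Z(134, u(x(4), -14)) = 8689 + (4059/4 + 451*((6 - 14)/(-9 + 3/4))/4) = 8689 + (4059/4 + 451*(-8/(-9 + 3*(¼)))/4) = 8689 + (4059/4 + 451*(-8/(-9 + ¾))/4) = 8689 + (4059/4 + 451*(-8/(-33/4))/4) = 8689 + (4059/4 + 451*(-4/33*(-8))/4) = 8689 + (4059/4 + (451/4)*(32/33)) = 8689 + (4059/4 + 328/3) = 8689 + 13489/12 = 117757/12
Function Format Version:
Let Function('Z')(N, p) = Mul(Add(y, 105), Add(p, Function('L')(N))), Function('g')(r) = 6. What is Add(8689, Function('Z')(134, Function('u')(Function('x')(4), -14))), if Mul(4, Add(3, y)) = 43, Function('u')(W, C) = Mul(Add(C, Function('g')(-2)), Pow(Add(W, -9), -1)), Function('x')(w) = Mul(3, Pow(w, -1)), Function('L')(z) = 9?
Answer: Rational(117757, 12) ≈ 9813.1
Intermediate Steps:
Function('u')(W, C) = Mul(Pow(Add(-9, W), -1), Add(6, C)) (Function('u')(W, C) = Mul(Add(C, 6), Pow(Add(W, -9), -1)) = Mul(Add(6, C), Pow(Add(-9, W), -1)) = Mul(Pow(Add(-9, W), -1), Add(6, C)))
y = Rational(31, 4) (y = Add(-3, Mul(Rational(1, 4), 43)) = Add(-3, Rational(43, 4)) = Rational(31, 4) ≈ 7.7500)
Function('Z')(N, p) = Add(Rational(4059, 4), Mul(Rational(451, 4), p)) (Function('Z')(N, p) = Mul(Add(Rational(31, 4), 105), Add(p, 9)) = Mul(Rational(451, 4), Add(9, p)) = Add(Rational(4059, 4), Mul(Rational(451, 4), p)))
Add(8689, Function('Z')(134, Function('u')(Function('x')(4), -14))) = Add(8689, Add(Rational(4059, 4), Mul(Rational(451, 4), Mul(Pow(Add(-9, Mul(3, Pow(4, -1))), -1), Add(6, -14))))) = Add(8689, Add(Rational(4059, 4), Mul(Rational(451, 4), Mul(Pow(Add(-9, Mul(3, Rational(1, 4))), -1), -8)))) = Add(8689, Add(Rational(4059, 4), Mul(Rational(451, 4), Mul(Pow(Add(-9, Rational(3, 4)), -1), -8)))) = Add(8689, Add(Rational(4059, 4), Mul(Rational(451, 4), Mul(Pow(Rational(-33, 4), -1), -8)))) = Add(8689, Add(Rational(4059, 4), Mul(Rational(451, 4), Mul(Rational(-4, 33), -8)))) = Add(8689, Add(Rational(4059, 4), Mul(Rational(451, 4), Rational(32, 33)))) = Add(8689, Add(Rational(4059, 4), Rational(328, 3))) = Add(8689, Rational(13489, 12)) = Rational(117757, 12)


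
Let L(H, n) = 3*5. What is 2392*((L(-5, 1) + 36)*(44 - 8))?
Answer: 4391712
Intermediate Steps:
L(H, n) = 15
2392*((L(-5, 1) + 36)*(44 - 8)) = 2392*((15 + 36)*(44 - 8)) = 2392*(51*36) = 2392*1836 = 4391712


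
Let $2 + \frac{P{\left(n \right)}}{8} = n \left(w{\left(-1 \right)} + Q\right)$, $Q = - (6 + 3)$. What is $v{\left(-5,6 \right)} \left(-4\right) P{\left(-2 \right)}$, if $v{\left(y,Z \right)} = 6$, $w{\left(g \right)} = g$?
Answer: $-3456$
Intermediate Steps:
$Q = -9$ ($Q = \left(-1\right) 9 = -9$)
$P{\left(n \right)} = -16 - 80 n$ ($P{\left(n \right)} = -16 + 8 n \left(-1 - 9\right) = -16 + 8 n \left(-10\right) = -16 + 8 \left(- 10 n\right) = -16 - 80 n$)
$v{\left(-5,6 \right)} \left(-4\right) P{\left(-2 \right)} = 6 \left(-4\right) \left(-16 - -160\right) = - 24 \left(-16 + 160\right) = \left(-24\right) 144 = -3456$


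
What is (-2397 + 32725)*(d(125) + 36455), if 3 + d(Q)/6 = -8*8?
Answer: 1093415384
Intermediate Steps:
d(Q) = -402 (d(Q) = -18 + 6*(-8*8) = -18 + 6*(-64) = -18 - 384 = -402)
(-2397 + 32725)*(d(125) + 36455) = (-2397 + 32725)*(-402 + 36455) = 30328*36053 = 1093415384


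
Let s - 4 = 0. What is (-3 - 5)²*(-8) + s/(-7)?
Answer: -3588/7 ≈ -512.57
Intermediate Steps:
s = 4 (s = 4 + 0 = 4)
(-3 - 5)²*(-8) + s/(-7) = (-3 - 5)²*(-8) + 4/(-7) = (-8)²*(-8) + 4*(-⅐) = 64*(-8) - 4/7 = -512 - 4/7 = -3588/7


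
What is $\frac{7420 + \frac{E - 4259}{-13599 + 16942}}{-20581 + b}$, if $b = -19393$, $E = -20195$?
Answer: $- \frac{12390303}{66816541} \approx -0.18544$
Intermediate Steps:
$\frac{7420 + \frac{E - 4259}{-13599 + 16942}}{-20581 + b} = \frac{7420 + \frac{-20195 - 4259}{-13599 + 16942}}{-20581 - 19393} = \frac{7420 - \frac{24454}{3343}}{-39974} = \left(7420 - \frac{24454}{3343}\right) \left(- \frac{1}{39974}\right) = \frac{24780606}{3343} \left(- \frac{1}{39974}\right) = - \frac{12390303}{66816541}$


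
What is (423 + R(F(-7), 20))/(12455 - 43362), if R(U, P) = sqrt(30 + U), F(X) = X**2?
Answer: -423/30907 - sqrt(79)/30907 ≈ -0.013974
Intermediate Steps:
(423 + R(F(-7), 20))/(12455 - 43362) = (423 + sqrt(30 + (-7)**2))/(12455 - 43362) = (423 + sqrt(30 + 49))/(-30907) = (423 + sqrt(79))*(-1/30907) = -423/30907 - sqrt(79)/30907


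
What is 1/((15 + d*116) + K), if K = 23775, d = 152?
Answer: 1/41422 ≈ 2.4142e-5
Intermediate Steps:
1/((15 + d*116) + K) = 1/((15 + 152*116) + 23775) = 1/((15 + 17632) + 23775) = 1/(17647 + 23775) = 1/41422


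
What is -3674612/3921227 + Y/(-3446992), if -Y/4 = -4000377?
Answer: -194360575715/34836180668 ≈ -5.5793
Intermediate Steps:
Y = 16001508 (Y = -4*(-4000377) = 16001508)
-3674612/3921227 + Y/(-3446992) = -3674612/3921227 + 16001508/(-3446992) = -3674612*1/3921227 + 16001508*(-1/3446992) = -3674612/3921227 - 41241/8884 = -194360575715/34836180668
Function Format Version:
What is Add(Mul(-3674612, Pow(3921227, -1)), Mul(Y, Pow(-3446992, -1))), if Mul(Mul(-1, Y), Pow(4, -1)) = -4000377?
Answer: Rational(-194360575715, 34836180668) ≈ -5.5793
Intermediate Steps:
Y = 16001508 (Y = Mul(-4, -4000377) = 16001508)
Add(Mul(-3674612, Pow(3921227, -1)), Mul(Y, Pow(-3446992, -1))) = Add(Mul(-3674612, Pow(3921227, -1)), Mul(16001508, Pow(-3446992, -1))) = Add(Mul(-3674612, Rational(1, 3921227)), Mul(16001508, Rational(-1, 3446992))) = Add(Rational(-3674612, 3921227), Rational(-41241, 8884)) = Rational(-194360575715, 34836180668)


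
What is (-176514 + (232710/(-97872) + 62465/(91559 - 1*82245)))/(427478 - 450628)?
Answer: 13408554342981/1758589379600 ≈ 7.6246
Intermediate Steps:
(-176514 + (232710/(-97872) + 62465/(91559 - 1*82245)))/(427478 - 450628) = (-176514 + (232710*(-1/97872) + 62465/(91559 - 82245)))/(-23150) = (-176514 + (-38785/16312 + 62465/9314))*(-1/23150) = (-176514 + 328842795/75964984)*(-1/23150) = -13408554342981/75964984*(-1/23150) = 13408554342981/1758589379600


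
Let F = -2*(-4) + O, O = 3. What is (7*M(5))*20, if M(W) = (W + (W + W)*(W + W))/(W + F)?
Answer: 3675/4 ≈ 918.75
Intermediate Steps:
F = 11 (F = -2*(-4) + 3 = 8 + 3 = 11)
M(W) = (W + 4*W**2)/(11 + W) (M(W) = (W + (W + W)*(W + W))/(W + 11) = (W + (2*W)*(2*W))/(11 + W) = (W + 4*W**2)/(11 + W))
(7*M(5))*20 = (7*(5*(1 + 4*5)/(11 + 5)))*20 = (7*(5*(1 + 20)/16))*20 = (7*(5*(1/16)*21))*20 = (7*(105/16))*20 = (735/16)*20 = 3675/4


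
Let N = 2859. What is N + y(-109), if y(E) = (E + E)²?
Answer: 50383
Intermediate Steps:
y(E) = 4*E² (y(E) = (2*E)² = 4*E²)
N + y(-109) = 2859 + 4*(-109)² = 2859 + 4*11881 = 2859 + 47524 = 50383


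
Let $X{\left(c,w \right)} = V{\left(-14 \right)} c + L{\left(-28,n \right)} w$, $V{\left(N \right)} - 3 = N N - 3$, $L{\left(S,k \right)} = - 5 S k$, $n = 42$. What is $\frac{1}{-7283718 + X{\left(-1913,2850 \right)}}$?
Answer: $\frac{1}{9099334} \approx 1.099 \cdot 10^{-7}$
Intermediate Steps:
$L{\left(S,k \right)} = - 5 S k$
$V{\left(N \right)} = N^{2}$ ($V{\left(N \right)} = 3 + \left(N N - 3\right) = 3 + \left(N^{2} - 3\right) = 3 + \left(-3 + N^{2}\right) = N^{2}$)
$X{\left(c,w \right)} = 196 c + 5880 w$ ($X{\left(c,w \right)} = \left(-14\right)^{2} c + \left(-5\right) \left(-28\right) 42 w = 196 c + 5880 w$)
$\frac{1}{-7283718 + X{\left(-1913,2850 \right)}} = \frac{1}{-7283718 + \left(196 \left(-1913\right) + 5880 \cdot 2850\right)} = \frac{1}{-7283718 + \left(-374948 + 16758000\right)} = \frac{1}{-7283718 + 16383052} = \frac{1}{9099334}$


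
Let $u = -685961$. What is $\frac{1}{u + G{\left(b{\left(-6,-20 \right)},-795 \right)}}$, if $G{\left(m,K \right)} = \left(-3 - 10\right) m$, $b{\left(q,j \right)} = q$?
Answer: $- \frac{1}{685883} \approx -1.458 \cdot 10^{-6}$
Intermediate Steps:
$G{\left(m,K \right)} = - 13 m$
$\frac{1}{u + G{\left(b{\left(-6,-20 \right)},-795 \right)}} = \frac{1}{-685961 - -78} = \frac{1}{-685961 + 78} = \frac{1}{-685883} = - \frac{1}{685883}$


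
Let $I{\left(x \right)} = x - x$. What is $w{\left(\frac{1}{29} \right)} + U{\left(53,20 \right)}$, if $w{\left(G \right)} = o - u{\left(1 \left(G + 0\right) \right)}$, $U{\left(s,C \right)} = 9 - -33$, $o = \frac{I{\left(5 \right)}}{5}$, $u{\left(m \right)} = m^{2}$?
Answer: $\frac{35321}{841} \approx 41.999$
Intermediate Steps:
$I{\left(x \right)} = 0$
$o = 0$ ($o = \frac{0}{5} = 0 \cdot \frac{1}{5} = 0$)
$U{\left(s,C \right)} = 42$ ($U{\left(s,C \right)} = 9 + 33 = 42$)
$w{\left(G \right)} = - G^{2}$ ($w{\left(G \right)} = 0 - \left(1 \left(G + 0\right)\right)^{2} = 0 - \left(1 G\right)^{2} = 0 - G^{2} = - G^{2}$)
$w{\left(\frac{1}{29} \right)} + U{\left(53,20 \right)} = - \left(\frac{1}{29}\right)^{2} + 42 = - \frac{1}{841} + 42 = \frac{35321}{841}$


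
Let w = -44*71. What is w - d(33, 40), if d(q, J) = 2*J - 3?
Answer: -3201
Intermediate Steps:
d(q, J) = -3 + 2*J
w = -3124
w - d(33, 40) = -3124 - (-3 + 2*40) = -3124 - (-3 + 80) = -3124 - 1*77 = -3124 - 77 = -3201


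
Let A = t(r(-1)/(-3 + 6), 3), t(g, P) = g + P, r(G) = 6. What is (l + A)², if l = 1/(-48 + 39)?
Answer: 1936/81 ≈ 23.901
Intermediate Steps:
l = -⅑ (l = 1/(-9) = -⅑ ≈ -0.11111)
t(g, P) = P + g
A = 5 (A = 3 + 6/(-3 + 6) = 3 + 6/3 = 3 + 6*(⅓) = 3 + 2 = 5)
(l + A)² = (-⅑ + 5)² = (44/9)² = 1936/81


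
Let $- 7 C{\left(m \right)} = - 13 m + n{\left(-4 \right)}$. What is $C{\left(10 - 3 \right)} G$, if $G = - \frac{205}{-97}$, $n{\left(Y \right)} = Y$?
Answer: $\frac{19475}{679} \approx 28.682$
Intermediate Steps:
$C{\left(m \right)} = \frac{4}{7} + \frac{13 m}{7}$ ($C{\left(m \right)} = - \frac{- 13 m - 4}{7} = - \frac{-4 - 13 m}{7} = \frac{4}{7} + \frac{13 m}{7}$)
$G = \frac{205}{97}$ ($G = \left(-205\right) \left(- \frac{1}{97}\right) = \frac{205}{97} \approx 2.1134$)
$C{\left(10 - 3 \right)} G = \left(\frac{4}{7} + \frac{13 \left(10 - 3\right)}{7}\right) \frac{205}{97} = \left(\frac{4}{7} + \frac{13}{7} \cdot 7\right) \frac{205}{97} = \left(\frac{4}{7} + 13\right) \frac{205}{97} = \frac{95}{7} \cdot \frac{205}{97} = \frac{19475}{679}$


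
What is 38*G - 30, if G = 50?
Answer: 1870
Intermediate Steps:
38*G - 30 = 38*50 - 30 = 1900 - 30 = 1870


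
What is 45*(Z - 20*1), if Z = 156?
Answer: 6120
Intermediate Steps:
45*(Z - 20*1) = 45*(156 - 20*1) = 45*(156 - 20) = 45*136 = 6120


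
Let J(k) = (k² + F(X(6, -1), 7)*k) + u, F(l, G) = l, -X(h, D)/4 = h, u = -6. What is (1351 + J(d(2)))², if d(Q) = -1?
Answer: 1876900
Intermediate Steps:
X(h, D) = -4*h
J(k) = -6 + k² - 24*k (J(k) = (k² + (-4*6)*k) - 6 = (k² - 24*k) - 6 = -6 + k² - 24*k)
(1351 + J(d(2)))² = (1351 + (-6 + (-1)² - 24*(-1)))² = (1351 + (-6 + 1 + 24))² = (1351 + 19)² = 1370² = 1876900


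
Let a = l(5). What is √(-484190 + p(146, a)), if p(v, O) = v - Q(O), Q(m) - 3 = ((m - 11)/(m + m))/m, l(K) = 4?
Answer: I*√30978994/8 ≈ 695.73*I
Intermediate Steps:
a = 4
Q(m) = 3 + (-11 + m)/(2*m²) (Q(m) = 3 + ((m - 11)/(m + m))/m = 3 + ((-11 + m)/((2*m)))/m = 3 + ((-11 + m)*(1/(2*m)))/m = 3 + ((-11 + m)/(2*m))/m = 3 + (-11 + m)/(2*m²))
p(v, O) = v - (-11 + O + 6*O²)/(2*O²)
√(-484190 + p(146, a)) = √(-484190 + (-3 + 146 - ½/4 + (11/2)/4²)) = √(-484190 + (-3 + 146 - ½*¼ + (11/2)*(1/16))) = √(-484190 + (-3 + 146 - ⅛ + 11/32)) = √(-484190 + 4583/32) = √(-15489497/32) = I*√30978994/8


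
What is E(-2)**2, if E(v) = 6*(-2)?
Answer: 144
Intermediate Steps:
E(v) = -12
E(-2)**2 = (-12)**2 = 144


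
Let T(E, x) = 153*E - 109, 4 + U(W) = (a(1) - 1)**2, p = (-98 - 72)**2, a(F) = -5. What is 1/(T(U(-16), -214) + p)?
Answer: 1/33687 ≈ 2.9685e-5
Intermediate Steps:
p = 28900 (p = (-170)**2 = 28900)
U(W) = 32 (U(W) = -4 + (-5 - 1)**2 = -4 + (-6)**2 = -4 + 36 = 32)
T(E, x) = -109 + 153*E
1/(T(U(-16), -214) + p) = 1/((-109 + 153*32) + 28900) = 1/((-109 + 4896) + 28900) = 1/(4787 + 28900) = 1/33687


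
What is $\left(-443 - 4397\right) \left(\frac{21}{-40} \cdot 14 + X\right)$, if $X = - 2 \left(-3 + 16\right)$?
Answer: $161414$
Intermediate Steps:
$X = -26$ ($X = \left(-2\right) 13 = -26$)
$\left(-443 - 4397\right) \left(\frac{21}{-40} \cdot 14 + X\right) = \left(-443 - 4397\right) \left(\frac{21}{-40} \cdot 14 - 26\right) = - 4840 \left(21 \left(- \frac{1}{40}\right) 14 - 26\right) = - 4840 \left(\left(- \frac{21}{40}\right) 14 - 26\right) = - 4840 \left(- \frac{147}{20} - 26\right) = \left(-4840\right) \left(- \frac{667}{20}\right) = 161414$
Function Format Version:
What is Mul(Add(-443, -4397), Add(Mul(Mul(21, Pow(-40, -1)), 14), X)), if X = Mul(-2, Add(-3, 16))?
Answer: 161414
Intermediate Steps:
X = -26 (X = Mul(-2, 13) = -26)
Mul(Add(-443, -4397), Add(Mul(Mul(21, Pow(-40, -1)), 14), X)) = Mul(Add(-443, -4397), Add(Mul(Mul(21, Pow(-40, -1)), 14), -26)) = Mul(-4840, Add(Mul(Mul(21, Rational(-1, 40)), 14), -26)) = Mul(-4840, Add(Mul(Rational(-21, 40), 14), -26)) = Mul(-4840, Add(Rational(-147, 20), -26)) = Mul(-4840, Rational(-667, 20)) = 161414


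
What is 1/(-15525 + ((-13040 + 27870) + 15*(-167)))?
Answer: -1/3200 ≈ -0.00031250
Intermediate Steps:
1/(-15525 + ((-13040 + 27870) + 15*(-167))) = 1/(-15525 + (14830 - 2505)) = 1/(-15525 + 12325) = 1/(-3200) = -1/3200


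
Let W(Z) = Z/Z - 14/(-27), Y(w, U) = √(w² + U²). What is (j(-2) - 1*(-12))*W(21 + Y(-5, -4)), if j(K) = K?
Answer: 410/27 ≈ 15.185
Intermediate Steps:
Y(w, U) = √(U² + w²)
W(Z) = 41/27 (W(Z) = 1 - 14*(-1/27) = 1 + 14/27 = 41/27)
(j(-2) - 1*(-12))*W(21 + Y(-5, -4)) = (-2 - 1*(-12))*(41/27) = (-2 + 12)*(41/27) = 10*(41/27) = 410/27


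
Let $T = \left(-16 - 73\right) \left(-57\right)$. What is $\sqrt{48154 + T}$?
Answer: $\sqrt{53227} \approx 230.71$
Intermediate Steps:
$T = 5073$ ($T = \left(-89\right) \left(-57\right) = 5073$)
$\sqrt{48154 + T} = \sqrt{48154 + 5073} = \sqrt{53227}$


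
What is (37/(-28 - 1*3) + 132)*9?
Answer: 36495/31 ≈ 1177.3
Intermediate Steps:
(37/(-28 - 1*3) + 132)*9 = (37/(-28 - 3) + 132)*9 = (37/(-31) + 132)*9 = (37*(-1/31) + 132)*9 = (-37/31 + 132)*9 = (4055/31)*9 = 36495/31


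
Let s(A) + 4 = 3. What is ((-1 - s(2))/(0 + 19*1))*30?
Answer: 0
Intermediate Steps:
s(A) = -1 (s(A) = -4 + 3 = -1)
((-1 - s(2))/(0 + 19*1))*30 = ((-1 - 1*(-1))/(0 + 19*1))*30 = ((-1 + 1)/(0 + 19))*30 = (0/19)*30 = ((1/19)*0)*30 = 0*30 = 0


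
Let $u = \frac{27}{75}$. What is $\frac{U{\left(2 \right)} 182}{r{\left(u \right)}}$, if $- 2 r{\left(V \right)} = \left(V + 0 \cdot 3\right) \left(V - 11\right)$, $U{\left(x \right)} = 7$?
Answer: $\frac{113750}{171} \approx 665.21$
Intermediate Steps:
$u = \frac{9}{25}$ ($u = 27 \cdot \frac{1}{75} = \frac{9}{25} \approx 0.36$)
$r{\left(V \right)} = - \frac{V \left(-11 + V\right)}{2}$ ($r{\left(V \right)} = - \frac{\left(V + 0 \cdot 3\right) \left(V - 11\right)}{2} = - \frac{\left(V + 0\right) \left(-11 + V\right)}{2} = - \frac{V \left(-11 + V\right)}{2}$)
$\frac{U{\left(2 \right)} 182}{r{\left(u \right)}} = \frac{7 \cdot 182}{\frac{1}{2} \cdot \frac{9}{25} \left(11 - \frac{9}{25}\right)} = \frac{1274}{\frac{1}{2} \cdot \frac{9}{25} \left(11 - \frac{9}{25}\right)} = \frac{1274}{\frac{1}{2} \cdot \frac{9}{25} \cdot \frac{266}{25}} = \frac{1274}{\frac{1197}{625}} = 1274 \cdot \frac{625}{1197} = \frac{113750}{171}$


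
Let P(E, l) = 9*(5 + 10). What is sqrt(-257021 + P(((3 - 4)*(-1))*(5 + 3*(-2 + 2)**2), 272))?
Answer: I*sqrt(256886) ≈ 506.84*I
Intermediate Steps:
P(E, l) = 135 (P(E, l) = 9*15 = 135)
sqrt(-257021 + P(((3 - 4)*(-1))*(5 + 3*(-2 + 2)**2), 272)) = sqrt(-257021 + 135) = sqrt(-256886) = I*sqrt(256886)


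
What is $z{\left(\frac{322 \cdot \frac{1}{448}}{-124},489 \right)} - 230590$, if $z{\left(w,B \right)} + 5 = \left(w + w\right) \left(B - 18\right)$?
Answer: $- \frac{457511313}{1984} \approx -2.306 \cdot 10^{5}$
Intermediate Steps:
$z{\left(w,B \right)} = -5 + 2 w \left(-18 + B\right)$ ($z{\left(w,B \right)} = -5 + \left(w + w\right) \left(B - 18\right) = -5 + 2 w \left(-18 + B\right)$)
$z{\left(\frac{322 \cdot \frac{1}{448}}{-124},489 \right)} - 230590 = \left(-5 - 36 \frac{322 \cdot \frac{1}{448}}{-124} + 2 \cdot 489 \frac{322 \cdot \frac{1}{448}}{-124}\right) - 230590 = \left(-5 - 36 \cdot 322 \cdot \frac{1}{448} \left(- \frac{1}{124}\right) + 2 \cdot 489 \cdot 322 \cdot \frac{1}{448} \left(- \frac{1}{124}\right)\right) - 230590 = \left(-5 - 36 \cdot \frac{23}{32} \left(- \frac{1}{124}\right) + 2 \cdot 489 \cdot \frac{23}{32} \left(- \frac{1}{124}\right)\right) - 230590 = \left(-5 - - \frac{207}{992} + 2 \cdot 489 \left(- \frac{23}{3968}\right)\right) - 230590 = \left(-5 + \frac{207}{992} - \frac{11247}{1984}\right) - 230590 = - \frac{20753}{1984} - 230590 = - \frac{457511313}{1984}$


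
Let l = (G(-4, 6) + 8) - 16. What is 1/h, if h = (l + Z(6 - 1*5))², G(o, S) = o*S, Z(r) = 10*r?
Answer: 1/484 ≈ 0.0020661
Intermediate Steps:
G(o, S) = S*o
l = -32 (l = (6*(-4) + 8) - 16 = (-24 + 8) - 16 = -16 - 16 = -32)
h = 484 (h = (-32 + 10*(6 - 1*5))² = (-32 + 10*(6 - 5))² = (-32 + 10*1)² = (-32 + 10)² = (-22)² = 484)
1/h = 1/484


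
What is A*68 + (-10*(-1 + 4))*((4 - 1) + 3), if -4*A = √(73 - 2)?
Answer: -180 - 17*√71 ≈ -323.24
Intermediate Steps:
A = -√71/4 (A = -√(73 - 2)/4 = -√71/4 ≈ -2.1065)
A*68 + (-10*(-1 + 4))*((4 - 1) + 3) = -√71/4*68 + (-10*(-1 + 4))*((4 - 1) + 3) = -17*√71 + (-10*3)*(3 + 3) = -17*√71 - 2*15*6 = -17*√71 - 30*6 = -17*√71 - 180 = -180 - 17*√71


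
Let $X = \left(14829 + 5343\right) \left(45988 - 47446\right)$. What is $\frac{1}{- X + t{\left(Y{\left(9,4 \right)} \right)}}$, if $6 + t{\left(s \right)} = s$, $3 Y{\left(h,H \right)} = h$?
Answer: $\frac{1}{29410773} \approx 3.4001 \cdot 10^{-8}$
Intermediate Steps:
$Y{\left(h,H \right)} = \frac{h}{3}$
$t{\left(s \right)} = -6 + s$
$X = -29410776$ ($X = 20172 \left(-1458\right) = -29410776$)
$\frac{1}{- X + t{\left(Y{\left(9,4 \right)} \right)}} = \frac{1}{\left(-1\right) \left(-29410776\right) + \left(-6 + \frac{1}{3} \cdot 9\right)} = \frac{1}{29410776 + \left(-6 + 3\right)} = \frac{1}{29410776 - 3} = \frac{1}{29410773}$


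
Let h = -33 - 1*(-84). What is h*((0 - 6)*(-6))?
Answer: 1836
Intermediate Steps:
h = 51 (h = -33 + 84 = 51)
h*((0 - 6)*(-6)) = 51*((0 - 6)*(-6)) = 51*(-6*(-6)) = 51*36 = 1836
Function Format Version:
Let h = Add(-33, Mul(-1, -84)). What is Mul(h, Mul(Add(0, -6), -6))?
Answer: 1836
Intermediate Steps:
h = 51 (h = Add(-33, 84) = 51)
Mul(h, Mul(Add(0, -6), -6)) = Mul(51, Mul(Add(0, -6), -6)) = Mul(51, Mul(-6, -6)) = Mul(51, 36) = 1836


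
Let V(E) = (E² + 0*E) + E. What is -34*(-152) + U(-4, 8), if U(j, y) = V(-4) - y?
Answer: 5172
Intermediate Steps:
V(E) = E + E² (V(E) = (E² + 0) + E = E² + E = E + E²)
U(j, y) = 12 - y (U(j, y) = -4*(1 - 4) - y = -4*(-3) - y = 12 - y)
-34*(-152) + U(-4, 8) = -34*(-152) + (12 - 1*8) = 5168 + (12 - 8) = 5168 + 4 = 5172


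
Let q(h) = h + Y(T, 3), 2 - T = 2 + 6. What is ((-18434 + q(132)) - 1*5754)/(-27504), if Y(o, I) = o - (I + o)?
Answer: 24059/27504 ≈ 0.87475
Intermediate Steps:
T = -6 (T = 2 - (2 + 6) = 2 - 1*8 = 2 - 8 = -6)
Y(o, I) = -I (Y(o, I) = o + (-I - o) = -I)
q(h) = -3 + h (q(h) = h - 1*3 = h - 3 = -3 + h)
((-18434 + q(132)) - 1*5754)/(-27504) = ((-18434 + (-3 + 132)) - 1*5754)/(-27504) = ((-18434 + 129) - 5754)*(-1/27504) = (-18305 - 5754)*(-1/27504) = -24059*(-1/27504) = 24059/27504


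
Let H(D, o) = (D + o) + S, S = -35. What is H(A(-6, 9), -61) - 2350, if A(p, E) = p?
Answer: -2452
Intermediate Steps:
H(D, o) = -35 + D + o (H(D, o) = (D + o) - 35 = -35 + D + o)
H(A(-6, 9), -61) - 2350 = (-35 - 6 - 61) - 2350 = -102 - 2350 = -2452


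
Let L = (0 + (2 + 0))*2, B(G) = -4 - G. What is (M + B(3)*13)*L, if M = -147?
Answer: -952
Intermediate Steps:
L = 4 (L = (0 + 2)*2 = 2*2 = 4)
(M + B(3)*13)*L = (-147 + (-4 - 1*3)*13)*4 = (-147 + (-4 - 3)*13)*4 = (-147 - 7*13)*4 = (-147 - 91)*4 = -238*4 = -952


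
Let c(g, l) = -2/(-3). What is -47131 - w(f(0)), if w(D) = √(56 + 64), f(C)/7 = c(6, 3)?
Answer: -47131 - 2*√30 ≈ -47142.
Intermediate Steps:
c(g, l) = ⅔ (c(g, l) = -2*(-⅓) = ⅔)
f(C) = 14/3 (f(C) = 7*(⅔) = 14/3)
w(D) = 2*√30 (w(D) = √120 = 2*√30)
-47131 - w(f(0)) = -47131 - 2*√30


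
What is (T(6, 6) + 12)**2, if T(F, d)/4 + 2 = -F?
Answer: 400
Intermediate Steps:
T(F, d) = -8 - 4*F (T(F, d) = -8 + 4*(-F) = -8 - 4*F)
(T(6, 6) + 12)**2 = ((-8 - 4*6) + 12)**2 = ((-8 - 24) + 12)**2 = (-32 + 12)**2 = (-20)**2 = 400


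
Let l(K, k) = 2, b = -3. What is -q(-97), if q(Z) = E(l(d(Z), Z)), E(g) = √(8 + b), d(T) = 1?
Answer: -√5 ≈ -2.2361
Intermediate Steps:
E(g) = √5 (E(g) = √(8 - 3) = √5)
q(Z) = √5
-q(-97) = -√5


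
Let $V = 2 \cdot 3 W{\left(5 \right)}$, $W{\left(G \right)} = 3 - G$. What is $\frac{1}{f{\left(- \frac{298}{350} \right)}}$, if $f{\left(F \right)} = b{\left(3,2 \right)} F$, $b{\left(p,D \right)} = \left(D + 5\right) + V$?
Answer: $\frac{35}{149} \approx 0.2349$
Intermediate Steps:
$V = -12$ ($V = 2 \cdot 3 \left(3 - 5\right) = 6 \left(3 - 5\right) = 6 \left(-2\right) = -12$)
$b{\left(p,D \right)} = -7 + D$ ($b{\left(p,D \right)} = \left(D + 5\right) - 12 = \left(5 + D\right) - 12 = -7 + D$)
$f{\left(F \right)} = - 5 F$ ($f{\left(F \right)} = \left(-7 + 2\right) F = - 5 F$)
$\frac{1}{f{\left(- \frac{298}{350} \right)}} = \frac{1}{\left(-5\right) \left(- \frac{298}{350}\right)} = \frac{1}{\left(-5\right) \left(\left(-298\right) \frac{1}{350}\right)} = \frac{1}{\left(-5\right) \left(- \frac{149}{175}\right)} = \frac{1}{\frac{149}{35}} = \frac{35}{149}$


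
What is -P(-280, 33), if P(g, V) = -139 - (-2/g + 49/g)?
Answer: 38873/280 ≈ 138.83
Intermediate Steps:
P(g, V) = -139 - 47/g
-P(-280, 33) = -(-139 - 47/(-280)) = -(-139 - 47*(-1/280)) = -(-139 + 47/280) = -1*(-38873/280) = 38873/280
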